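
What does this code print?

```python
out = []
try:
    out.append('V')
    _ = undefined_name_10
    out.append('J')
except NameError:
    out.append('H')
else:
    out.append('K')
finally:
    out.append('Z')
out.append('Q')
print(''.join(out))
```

Execution trace: 'V' (try body) → 'H' (except NameError) → 'Z' (finally) → 'Q' (after the try/except). Output: VHZQ

Answer: VHZQ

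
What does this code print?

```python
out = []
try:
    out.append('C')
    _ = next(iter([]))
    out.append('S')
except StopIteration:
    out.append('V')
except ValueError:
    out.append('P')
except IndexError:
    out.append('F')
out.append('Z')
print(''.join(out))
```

Execution trace: 'C' (try body) → 'V' (except StopIteration) → 'Z' (after the try/except). Output: CVZ

Answer: CVZ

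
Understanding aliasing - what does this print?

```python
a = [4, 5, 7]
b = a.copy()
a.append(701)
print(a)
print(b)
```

Key concept: list.copy() creates independent copy.
Step by step:
`a = [4, 5, 7]` → a = [4, 5, 7]
`b = a.copy()` → b = [4, 5, 7]
`a.append(701)` → a = [4, 5, 7, 701]
`print(a)` → prints [4, 5, 7, 701]
`print(b)` → prints [4, 5, 7]

Answer:
[4, 5, 7, 701]
[4, 5, 7]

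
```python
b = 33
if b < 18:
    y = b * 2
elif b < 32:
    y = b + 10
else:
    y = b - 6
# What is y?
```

Trace:
`b = 33` → b = 33
`if b < 18: ...` → b < 18 is False, b < 32 is False, take else branch → y = 27
So y = 27

Answer: 27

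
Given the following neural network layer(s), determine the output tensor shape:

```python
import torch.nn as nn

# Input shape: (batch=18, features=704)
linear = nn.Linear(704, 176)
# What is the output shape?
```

Input: (18, 704) -> Output: (18, 176)

Answer: (18, 176)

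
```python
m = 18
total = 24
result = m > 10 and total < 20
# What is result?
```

Trace:
`m = 18` → m = 18
`total = 24` → total = 24
`result = m > 10 and total < 20` → result = False
So result = False

Answer: False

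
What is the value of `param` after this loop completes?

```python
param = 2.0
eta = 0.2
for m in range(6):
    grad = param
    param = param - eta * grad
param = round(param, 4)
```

Gradient descent: w = 2.0 * (1 - 0.2)^6
`param` takes the values: 2.0 → 1.6 → 1.28 → 1.024 → 0.8192 → 0.65536 → 0.524288 → 0.5243

Answer: 0.5243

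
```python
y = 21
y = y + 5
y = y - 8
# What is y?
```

Trace:
`y = 21` → y = 21
`y = y + 5` → y = 26
`y = y - 8` → y = 18
So y = 18

Answer: 18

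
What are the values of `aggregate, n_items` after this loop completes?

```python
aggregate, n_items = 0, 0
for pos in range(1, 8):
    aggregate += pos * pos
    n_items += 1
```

Sum of squares and count
`aggregate, n_items` takes the values: (0, 0) → (1, 0) → (1, 1) → (5, 1) → (5, 2) → (14, 2) → (14, 3) → (30, 3) → (30, 4) → (55, 4) → (55, 5) → (91, 5) → (91, 6) → (140, 6) → (140, 7)

Answer: 140, 7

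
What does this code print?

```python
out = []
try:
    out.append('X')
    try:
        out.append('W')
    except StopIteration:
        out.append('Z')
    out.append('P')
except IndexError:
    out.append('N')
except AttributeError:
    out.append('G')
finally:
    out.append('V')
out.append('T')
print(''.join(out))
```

Execution trace: 'X' (try body) → 'W' (inner try body, no exception) → 'P' (try body, no exception) → 'V' (finally) → 'T' (after the try/except). Output: XWPVT

Answer: XWPVT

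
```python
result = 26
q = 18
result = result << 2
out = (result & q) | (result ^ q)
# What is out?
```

Trace:
`result = 26` → result = 26
`q = 18` → q = 18
`result = result << 2` → result = 104
`out = (result & q) | (result ^ q)` → out = 122
So out = 122

Answer: 122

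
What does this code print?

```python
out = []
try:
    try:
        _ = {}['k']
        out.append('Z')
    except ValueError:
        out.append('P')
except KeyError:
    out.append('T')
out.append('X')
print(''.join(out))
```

Execution trace: 'T' (outer except KeyError) → 'X' (after the try/except). Output: TX

Answer: TX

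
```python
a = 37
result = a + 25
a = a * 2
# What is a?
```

Trace:
`a = 37` → a = 37
`result = a + 25` → result = 62
`a = a * 2` → a = 74
So a = 74

Answer: 74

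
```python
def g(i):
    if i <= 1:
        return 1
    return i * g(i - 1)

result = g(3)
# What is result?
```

g(3) = 3 * 2 * 1 = 6

Answer: 6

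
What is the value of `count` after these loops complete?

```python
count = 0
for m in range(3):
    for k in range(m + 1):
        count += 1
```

Triangle: 1 + 2 + ... + 3
`count` takes the values: 0 → 1 → 2 → 3 → 4 → 5 → 6

Answer: 6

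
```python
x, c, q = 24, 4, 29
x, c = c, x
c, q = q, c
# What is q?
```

Trace:
`x, c, q = 24, 4, 29` → x = 24; c = 4; q = 29
`x, c = c, x` → x = 4; c = 24
`c, q = q, c` → c = 29; q = 24
So q = 24

Answer: 24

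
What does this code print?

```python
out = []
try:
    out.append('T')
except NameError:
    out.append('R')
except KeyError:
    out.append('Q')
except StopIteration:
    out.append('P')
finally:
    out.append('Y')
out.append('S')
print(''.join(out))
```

Execution trace: 'T' (try body, no exception) → 'Y' (finally) → 'S' (after the try/except). Output: TYS

Answer: TYS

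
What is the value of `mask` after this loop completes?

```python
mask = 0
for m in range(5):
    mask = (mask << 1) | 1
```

Build 5 consecutive 1-bits: 0b11111
`mask` takes the values: 0 → 1 → 3 → 7 → 15 → 31

Answer: 31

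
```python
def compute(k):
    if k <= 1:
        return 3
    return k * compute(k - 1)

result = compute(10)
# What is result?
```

compute(10) = 10 * 9 * 8 * 7 * 6 * 5 * 4 * 3 * 2 * 3 = 10886400

Answer: 10886400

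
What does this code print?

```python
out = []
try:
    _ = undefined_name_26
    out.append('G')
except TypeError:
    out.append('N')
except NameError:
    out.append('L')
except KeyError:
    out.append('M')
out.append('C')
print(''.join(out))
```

Execution trace: 'L' (except NameError) → 'C' (after the try/except). Output: LC

Answer: LC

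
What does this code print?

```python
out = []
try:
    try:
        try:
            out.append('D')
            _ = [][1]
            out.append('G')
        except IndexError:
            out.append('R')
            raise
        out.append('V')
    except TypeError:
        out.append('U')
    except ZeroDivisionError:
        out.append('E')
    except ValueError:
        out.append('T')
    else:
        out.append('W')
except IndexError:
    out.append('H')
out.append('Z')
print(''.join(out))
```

Execution trace: 'D' (inner try body) → 'R' (inner except IndexError) → 'H' (outer except IndexError) → 'Z' (after the try/except). Output: DRHZ

Answer: DRHZ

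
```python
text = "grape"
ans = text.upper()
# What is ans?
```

Trace:
`text = "grape"` → text = 'grape'
`ans = text.upper()` → ans = 'GRAPE'
So ans = 'GRAPE'

Answer: 'GRAPE'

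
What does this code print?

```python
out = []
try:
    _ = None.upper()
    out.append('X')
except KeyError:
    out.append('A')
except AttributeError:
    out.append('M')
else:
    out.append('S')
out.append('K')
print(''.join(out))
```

Execution trace: 'M' (except AttributeError) → 'K' (after the try/except). Output: MK

Answer: MK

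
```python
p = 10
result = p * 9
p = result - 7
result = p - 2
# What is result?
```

Trace:
`p = 10` → p = 10
`result = p * 9` → result = 90
`p = result - 7` → p = 83
`result = p - 2` → result = 81
So result = 81

Answer: 81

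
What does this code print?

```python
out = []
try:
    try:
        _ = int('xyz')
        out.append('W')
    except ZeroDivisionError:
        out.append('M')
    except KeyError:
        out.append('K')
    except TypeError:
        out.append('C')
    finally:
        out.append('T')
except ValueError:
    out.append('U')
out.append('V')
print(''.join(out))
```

Execution trace: 'T' (finally) → 'U' (outer except ValueError) → 'V' (after the try/except). Output: TUV

Answer: TUV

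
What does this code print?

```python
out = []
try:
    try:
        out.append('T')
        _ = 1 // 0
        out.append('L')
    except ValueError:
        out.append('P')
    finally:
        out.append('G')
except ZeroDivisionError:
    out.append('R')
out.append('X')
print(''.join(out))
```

Execution trace: 'T' (try body) → 'G' (finally) → 'R' (outer except ZeroDivisionError) → 'X' (after the try/except). Output: TGRX

Answer: TGRX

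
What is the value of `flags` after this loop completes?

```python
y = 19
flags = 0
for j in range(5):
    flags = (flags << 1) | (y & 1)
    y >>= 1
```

Reverse lowest 5 bits of 19
`flags` takes the values: 0 → 1 → 3 → 6 → 12 → 25

Answer: 25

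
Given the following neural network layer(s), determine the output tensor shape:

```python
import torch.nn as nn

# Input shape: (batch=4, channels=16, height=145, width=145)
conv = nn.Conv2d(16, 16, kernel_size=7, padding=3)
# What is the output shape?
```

Input: (4, 16, 145, 145) -> Output: (4, 16, 145, 145)

Answer: (4, 16, 145, 145)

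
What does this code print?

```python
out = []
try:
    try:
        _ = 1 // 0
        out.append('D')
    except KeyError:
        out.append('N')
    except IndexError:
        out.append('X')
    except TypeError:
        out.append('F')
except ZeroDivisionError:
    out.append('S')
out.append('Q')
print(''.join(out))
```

Execution trace: 'S' (outer except ZeroDivisionError) → 'Q' (after the try/except). Output: SQ

Answer: SQ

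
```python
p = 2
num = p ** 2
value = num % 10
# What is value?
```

Trace:
`p = 2` → p = 2
`num = p ** 2` → num = 4
`value = num % 10` → value = 4
So value = 4

Answer: 4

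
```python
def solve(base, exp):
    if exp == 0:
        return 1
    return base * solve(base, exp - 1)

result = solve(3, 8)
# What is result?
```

solve(3, 8) = 3 * 3 * 3 * 3 * 3 * 3 * 3 * 3 = 6561

Answer: 6561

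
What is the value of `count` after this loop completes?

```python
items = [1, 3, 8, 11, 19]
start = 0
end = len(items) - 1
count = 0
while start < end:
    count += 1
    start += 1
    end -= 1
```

Iterations until pointers meet (list length 5)
`count` takes the values: 0 → 1 → 2

Answer: 2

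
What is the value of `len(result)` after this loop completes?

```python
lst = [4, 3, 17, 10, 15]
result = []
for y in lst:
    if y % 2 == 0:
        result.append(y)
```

Count even numbers in [4, 3, 17, 10, 15]
`result` takes the values: [] → [4] → [4, 10]
So `len(result)` = 2

Answer: 2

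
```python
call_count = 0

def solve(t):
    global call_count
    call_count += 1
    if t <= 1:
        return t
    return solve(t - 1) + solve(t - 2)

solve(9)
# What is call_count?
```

Calls(t) = 1 + Calls(t-1) + Calls(t-2); Calls(0)=Calls(1)=1. For t=9 this gives 109.

Answer: 109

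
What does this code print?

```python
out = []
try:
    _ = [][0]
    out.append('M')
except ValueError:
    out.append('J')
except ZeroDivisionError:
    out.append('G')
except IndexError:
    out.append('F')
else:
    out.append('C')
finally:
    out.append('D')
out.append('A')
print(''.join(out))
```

Execution trace: 'F' (except IndexError) → 'D' (finally) → 'A' (after the try/except). Output: FDA

Answer: FDA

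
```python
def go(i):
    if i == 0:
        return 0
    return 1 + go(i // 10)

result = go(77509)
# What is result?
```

Count of digits of 77509: 5

Answer: 5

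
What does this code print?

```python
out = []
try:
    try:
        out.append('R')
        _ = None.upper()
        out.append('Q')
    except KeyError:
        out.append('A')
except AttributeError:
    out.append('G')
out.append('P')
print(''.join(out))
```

Execution trace: 'R' (try body) → 'G' (outer except AttributeError) → 'P' (after the try/except). Output: RGP

Answer: RGP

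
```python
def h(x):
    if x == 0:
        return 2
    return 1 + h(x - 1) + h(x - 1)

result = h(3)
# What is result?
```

h(x) = 1 + 2·h(x-1), h(0)=2. Closed form: (2+1)·2^3 - 1 = 23.

Answer: 23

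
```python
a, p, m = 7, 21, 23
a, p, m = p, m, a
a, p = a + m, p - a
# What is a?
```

Trace:
`a, p, m = 7, 21, 23` → a = 7; p = 21; m = 23
`a, p, m = p, m, a` → a = 21; p = 23; m = 7
`a, p = a + m, p - a` → a = 28; p = 2
So a = 28

Answer: 28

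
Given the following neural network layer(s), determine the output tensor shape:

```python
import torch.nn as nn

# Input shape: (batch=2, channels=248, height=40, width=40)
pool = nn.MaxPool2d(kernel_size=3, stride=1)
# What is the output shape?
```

Input: (2, 248, 40, 40) -> Output: (2, 248, 38, 38)

Answer: (2, 248, 38, 38)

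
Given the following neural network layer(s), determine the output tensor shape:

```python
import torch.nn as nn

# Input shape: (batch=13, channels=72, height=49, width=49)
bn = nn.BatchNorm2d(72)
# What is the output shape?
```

Input: (13, 72, 49, 49) -> Output: (13, 72, 49, 49)

Answer: (13, 72, 49, 49)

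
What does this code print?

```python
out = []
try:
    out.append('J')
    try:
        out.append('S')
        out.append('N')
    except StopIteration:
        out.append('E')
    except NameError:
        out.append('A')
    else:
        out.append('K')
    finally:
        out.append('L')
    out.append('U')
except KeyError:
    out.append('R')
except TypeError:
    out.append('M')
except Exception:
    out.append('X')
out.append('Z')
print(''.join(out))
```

Execution trace: 'J' (try body) → 'S' (inner try body) → 'N' (inner try body, no exception) → 'K' (inner else) → 'L' (inner finally) → 'U' (try body, no exception) → 'Z' (after the try/except). Output: JSNKLUZ

Answer: JSNKLUZ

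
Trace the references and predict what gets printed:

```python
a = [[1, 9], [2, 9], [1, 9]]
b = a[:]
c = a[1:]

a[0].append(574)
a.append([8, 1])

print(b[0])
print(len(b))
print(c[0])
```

Key concept: slice with nested mutation.
Step by step:
`a = [[1, 9], [2, 9], [1, 9]]` → a = [[1, 9], [2, 9], [1, 9]]
`b = a[:]` → b = [[1, 9], [2, 9], [1, 9]]
`c = a[1:]` → c = [[2, 9], [1, 9]]
`a[0].append(574)` → a = [[1, 9, 574], [2, 9], [1, 9]]; b = [[1, 9, 574], [2, 9], [1, 9]]
`a.append([8, 1])` → a = [[1, 9, 574], [2, 9], [1, 9], [8, 1]]
`print(b[0])` → prints [1, 9, 574]
`print(len(b))` → prints 3
`print(c[0])` → prints [2, 9]

Answer:
[1, 9, 574]
3
[2, 9]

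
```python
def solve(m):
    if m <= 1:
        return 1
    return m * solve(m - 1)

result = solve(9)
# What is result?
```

solve(9) = 9 * 8 * 7 * 6 * 5 * 4 * 3 * 2 * 1 = 362880

Answer: 362880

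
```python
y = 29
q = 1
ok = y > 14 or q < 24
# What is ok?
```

Trace:
`y = 29` → y = 29
`q = 1` → q = 1
`ok = y > 14 or q < 24` → ok = True
So ok = True

Answer: True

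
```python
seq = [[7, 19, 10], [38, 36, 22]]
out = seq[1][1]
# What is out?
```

Trace:
`seq = [[7, 19, 10], [38, 36, 22]]` → seq = [[7, 19, 10], [38, 36, 22]]
`out = seq[1][1]` → out = 36
So out = 36

Answer: 36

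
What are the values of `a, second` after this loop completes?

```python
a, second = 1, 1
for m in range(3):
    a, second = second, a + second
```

Fibonacci: after 3 iterations
`a, second` takes the values: (1, 1) → (1, 2) → (2, 3) → (3, 5)

Answer: 3, 5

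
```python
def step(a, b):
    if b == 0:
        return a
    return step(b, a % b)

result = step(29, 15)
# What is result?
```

step(29, 15) -> step(15, 14) -> step(14, 1) -> step(1, 0) -> 1

Answer: 1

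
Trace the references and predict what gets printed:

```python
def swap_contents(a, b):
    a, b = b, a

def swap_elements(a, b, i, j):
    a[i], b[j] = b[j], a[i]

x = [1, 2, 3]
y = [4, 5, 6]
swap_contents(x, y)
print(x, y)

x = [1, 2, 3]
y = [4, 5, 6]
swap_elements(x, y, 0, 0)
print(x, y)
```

Key concept: parameter rebinding vs mutation.
Step by step:
`x = [1, 2, 3]` → x = [1, 2, 3]
`y = [4, 5, 6]` → y = [4, 5, 6]
`swap_contents(x, y)` → no visible change to tracked variables
`print(x, y)` → prints [1, 2, 3] [4, 5, 6]
`x = [1, 2, 3]` → x = [1, 2, 3]
`y = [4, 5, 6]` → y = [4, 5, 6]
`swap_elements(x, y, 0, 0)` → x = [4, 2, 3]; y = [1, 5, 6]
`print(x, y)` → prints [4, 2, 3] [1, 5, 6]

Answer:
[1, 2, 3] [4, 5, 6]
[4, 2, 3] [1, 5, 6]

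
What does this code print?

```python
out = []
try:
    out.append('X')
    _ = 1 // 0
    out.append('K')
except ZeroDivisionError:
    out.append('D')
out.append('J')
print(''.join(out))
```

Execution trace: 'X' (try body) → 'D' (except ZeroDivisionError) → 'J' (after the try/except). Output: XDJ

Answer: XDJ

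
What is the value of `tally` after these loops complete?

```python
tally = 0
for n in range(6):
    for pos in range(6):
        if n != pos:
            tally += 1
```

6² - 6 (exclude diagonal)
`tally` takes the values: 0 → 1 → 2 → 3 → 4 → 5 → 6 → 7 → 8 → 9 → 10 → 11 → 12 → 13 → 14 → 15 → 16 → 17 → 18 → 19 → 20 → 21 → 22 → 23 → 24 → 25 → 26 → 27 → 28 → 29 → 30

Answer: 30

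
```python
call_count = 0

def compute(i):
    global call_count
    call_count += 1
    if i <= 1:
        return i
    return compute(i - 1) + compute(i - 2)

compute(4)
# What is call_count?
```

Calls(i) = 1 + Calls(i-1) + Calls(i-2); Calls(0)=Calls(1)=1. For i=4 this gives 9.

Answer: 9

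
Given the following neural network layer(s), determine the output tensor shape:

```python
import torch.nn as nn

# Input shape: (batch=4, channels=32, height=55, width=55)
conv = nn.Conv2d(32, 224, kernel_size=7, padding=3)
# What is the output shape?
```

Input: (4, 32, 55, 55) -> Output: (4, 224, 55, 55)

Answer: (4, 224, 55, 55)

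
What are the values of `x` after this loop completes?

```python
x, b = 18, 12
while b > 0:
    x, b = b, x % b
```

GCD of 18 and 12
`x` takes the values: 18 → 12 → 6

Answer: 6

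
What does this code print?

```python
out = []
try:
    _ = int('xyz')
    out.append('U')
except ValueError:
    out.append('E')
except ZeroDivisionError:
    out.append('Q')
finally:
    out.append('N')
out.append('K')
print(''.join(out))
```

Execution trace: 'E' (except ValueError) → 'N' (finally) → 'K' (after the try/except). Output: ENK

Answer: ENK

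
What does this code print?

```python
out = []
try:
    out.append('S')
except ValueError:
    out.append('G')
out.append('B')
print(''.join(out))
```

Execution trace: 'S' (try body, no exception) → 'B' (after the try/except). Output: SB

Answer: SB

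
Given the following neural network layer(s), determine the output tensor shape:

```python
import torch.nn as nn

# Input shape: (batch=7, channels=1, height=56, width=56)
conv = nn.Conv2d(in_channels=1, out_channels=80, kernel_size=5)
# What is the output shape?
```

Input: (7, 1, 56, 56) -> Output: (7, 80, 52, 52)

Answer: (7, 80, 52, 52)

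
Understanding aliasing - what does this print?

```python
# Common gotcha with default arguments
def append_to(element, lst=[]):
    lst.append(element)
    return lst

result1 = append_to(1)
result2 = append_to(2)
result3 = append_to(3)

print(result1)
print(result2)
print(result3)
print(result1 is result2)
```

Key concept: mutable default argument gotcha.
Step by step:
`result1 = append_to(1)` → result1 = [1]
`result2 = append_to(2)` → result1 = [1, 2] (same object as result2); result2 = [1, 2] (same object as result1)
`result3 = append_to(3)` → result1 = [1, 2, 3] (same object as result2, result3); result2 = [1, 2, 3] (same object as result1, result3); result3 = [1, 2, 3] (same object as result1, result2)
`print(result1)` → prints [1, 2, 3]
`print(result2)` → prints [1, 2, 3]
`print(result3)` → prints [1, 2, 3]
`print(result1 is result2)` → prints True

Answer:
[1, 2, 3]
[1, 2, 3]
[1, 2, 3]
True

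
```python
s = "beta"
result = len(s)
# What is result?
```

Trace:
`s = "beta"` → s = 'beta'
`result = len(s)` → result = 4
So result = 4

Answer: 4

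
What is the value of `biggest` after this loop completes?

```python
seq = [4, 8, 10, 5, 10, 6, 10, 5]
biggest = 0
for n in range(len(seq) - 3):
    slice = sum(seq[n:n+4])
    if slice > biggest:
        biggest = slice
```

Max sum of 4-element window in [4, 8, 10, 5, 10, 6, 10, 5]
`biggest` takes the values: 0 → 27 → 33

Answer: 33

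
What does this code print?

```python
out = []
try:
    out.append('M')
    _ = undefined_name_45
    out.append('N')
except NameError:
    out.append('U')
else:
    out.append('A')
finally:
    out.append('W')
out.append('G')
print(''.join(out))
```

Execution trace: 'M' (try body) → 'U' (except NameError) → 'W' (finally) → 'G' (after the try/except). Output: MUWG

Answer: MUWG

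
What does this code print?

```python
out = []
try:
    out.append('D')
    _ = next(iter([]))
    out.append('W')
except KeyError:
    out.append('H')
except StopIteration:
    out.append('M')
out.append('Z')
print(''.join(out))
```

Execution trace: 'D' (try body) → 'M' (except StopIteration) → 'Z' (after the try/except). Output: DMZ

Answer: DMZ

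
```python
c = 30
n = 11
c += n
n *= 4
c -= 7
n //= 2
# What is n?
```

Trace:
`c = 30` → c = 30
`n = 11` → n = 11
`c += n` → c = 41
`n *= 4` → n = 44
`c -= 7` → c = 34
`n //= 2` → n = 22
So n = 22

Answer: 22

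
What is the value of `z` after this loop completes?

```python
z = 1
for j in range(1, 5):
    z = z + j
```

Start at 1, add 1 through 4
`z` takes the values: 1 → 2 → 4 → 7 → 11

Answer: 11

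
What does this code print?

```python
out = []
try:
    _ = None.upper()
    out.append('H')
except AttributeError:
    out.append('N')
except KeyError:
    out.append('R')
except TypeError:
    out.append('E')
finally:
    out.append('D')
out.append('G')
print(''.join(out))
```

Execution trace: 'N' (except AttributeError) → 'D' (finally) → 'G' (after the try/except). Output: NDG

Answer: NDG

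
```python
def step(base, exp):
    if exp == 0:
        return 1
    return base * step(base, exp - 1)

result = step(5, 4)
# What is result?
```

step(5, 4) = 5 * 5 * 5 * 5 = 625

Answer: 625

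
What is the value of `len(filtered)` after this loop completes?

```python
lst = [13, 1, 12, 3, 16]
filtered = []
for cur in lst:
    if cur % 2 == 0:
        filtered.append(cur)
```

Count even numbers in [13, 1, 12, 3, 16]
`filtered` takes the values: [] → [12] → [12, 16]
So `len(filtered)` = 2

Answer: 2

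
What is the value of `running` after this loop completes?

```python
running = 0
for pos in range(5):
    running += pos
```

Sum of 0 to 4 = 10
`running` takes the values: 0 → 1 → 3 → 6 → 10

Answer: 10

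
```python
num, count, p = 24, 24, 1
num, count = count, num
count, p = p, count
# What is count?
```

Trace:
`num, count, p = 24, 24, 1` → num = 24; count = 24; p = 1
`num, count = count, num` → num = 24; count = 24
`count, p = p, count` → count = 1; p = 24
So count = 1

Answer: 1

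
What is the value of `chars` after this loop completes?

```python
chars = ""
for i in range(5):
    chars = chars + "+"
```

Repeat '+' 5 times
`chars` takes the values: "" → "+" → "++" → "+++" → "++++" → "+++++"

Answer: "+++++"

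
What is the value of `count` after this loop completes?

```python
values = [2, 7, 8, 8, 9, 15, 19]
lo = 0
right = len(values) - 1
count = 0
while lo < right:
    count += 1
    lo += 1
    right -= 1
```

Iterations until pointers meet (list length 7)
`count` takes the values: 0 → 1 → 2 → 3

Answer: 3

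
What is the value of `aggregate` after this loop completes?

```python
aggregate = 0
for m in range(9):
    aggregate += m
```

Sum of 0 to 8 = 36
`aggregate` takes the values: 0 → 1 → 3 → 6 → 10 → 15 → 21 → 28 → 36

Answer: 36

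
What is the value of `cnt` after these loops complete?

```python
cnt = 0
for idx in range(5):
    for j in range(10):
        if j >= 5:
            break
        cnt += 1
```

Inner breaks at 5, outer runs 5 times
`cnt` takes the values: 0 → 1 → 2 → 3 → 4 → 5 → 6 → 7 → 8 → 9 → 10 → 11 → 12 → 13 → 14 → 15 → 16 → 17 → 18 → 19 → 20 → 21 → 22 → 23 → 24 → 25

Answer: 25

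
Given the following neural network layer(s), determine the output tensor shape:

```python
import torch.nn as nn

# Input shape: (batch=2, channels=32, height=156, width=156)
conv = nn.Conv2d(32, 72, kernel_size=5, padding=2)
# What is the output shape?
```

Input: (2, 32, 156, 156) -> Output: (2, 72, 156, 156)

Answer: (2, 72, 156, 156)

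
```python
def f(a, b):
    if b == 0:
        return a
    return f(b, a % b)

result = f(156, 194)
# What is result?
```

f(156, 194) -> f(194, 156) -> f(156, 38) -> f(38, 4) -> f(4, 2) -> f(2, 0) -> 2

Answer: 2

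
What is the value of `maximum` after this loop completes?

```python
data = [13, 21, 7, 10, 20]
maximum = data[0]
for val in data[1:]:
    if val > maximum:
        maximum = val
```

Maximum of [13, 21, 7, 10, 20]
`maximum` takes the values: 13 → 21

Answer: 21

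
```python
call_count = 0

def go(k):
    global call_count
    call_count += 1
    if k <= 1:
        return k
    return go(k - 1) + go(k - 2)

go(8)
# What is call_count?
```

Calls(k) = 1 + Calls(k-1) + Calls(k-2); Calls(0)=Calls(1)=1. For k=8 this gives 67.

Answer: 67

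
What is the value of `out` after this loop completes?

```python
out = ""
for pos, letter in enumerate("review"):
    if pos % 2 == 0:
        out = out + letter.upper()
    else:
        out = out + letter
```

Uppercase even positions in 'review'
`out` takes the values: "" → "R" → "Re" → "ReV" → "ReVi" → "ReViE" → "ReViEw"

Answer: "ReViEw"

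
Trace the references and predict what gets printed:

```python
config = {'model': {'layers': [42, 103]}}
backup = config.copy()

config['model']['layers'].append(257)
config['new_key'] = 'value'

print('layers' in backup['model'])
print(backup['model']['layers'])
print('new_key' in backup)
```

Key concept: shallow copy gotcha with nested dict.
Step by step:
`config = {'model': {'layers': [42, 103]}}` → config = {'model': {'layers': [42, 103]}}
`backup = config.copy()` → backup = {'model': {'layers': [42, 103]}}
`config['model']['layers'].append(257)` → config = {'model': {'layers': [42, 103, 257]}}; backup = {'model': {'layers': [42, 103, 257]}}
`config['new_key'] = 'value'` → config = {'model': {'layers': [42, 103, 257]}, 'new_key': 'value'}
`print('layers' in backup['model'])` → prints True
`print(backup['model']['layers'])` → prints [42, 103, 257]
`print('new_key' in backup)` → prints False

Answer:
True
[42, 103, 257]
False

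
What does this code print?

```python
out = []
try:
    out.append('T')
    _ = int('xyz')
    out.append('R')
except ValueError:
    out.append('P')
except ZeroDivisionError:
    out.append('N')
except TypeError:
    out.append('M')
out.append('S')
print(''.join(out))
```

Execution trace: 'T' (try body) → 'P' (except ValueError) → 'S' (after the try/except). Output: TPS

Answer: TPS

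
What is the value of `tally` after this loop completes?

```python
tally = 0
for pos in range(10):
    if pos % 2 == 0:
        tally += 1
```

Count numbers divisible by 2 in range(10)
`tally` takes the values: 0 → 1 → 2 → 3 → 4 → 5

Answer: 5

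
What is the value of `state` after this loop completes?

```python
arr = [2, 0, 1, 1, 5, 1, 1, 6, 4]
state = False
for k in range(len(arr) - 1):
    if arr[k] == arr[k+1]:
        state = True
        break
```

Check consecutive duplicates in [2, 0, 1, 1, 5, 1, 1, 6, 4]
`state` takes the values: False → True

Answer: True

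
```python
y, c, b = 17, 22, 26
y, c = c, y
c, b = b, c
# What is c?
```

Trace:
`y, c, b = 17, 22, 26` → y = 17; c = 22; b = 26
`y, c = c, y` → y = 22; c = 17
`c, b = b, c` → c = 26; b = 17
So c = 26

Answer: 26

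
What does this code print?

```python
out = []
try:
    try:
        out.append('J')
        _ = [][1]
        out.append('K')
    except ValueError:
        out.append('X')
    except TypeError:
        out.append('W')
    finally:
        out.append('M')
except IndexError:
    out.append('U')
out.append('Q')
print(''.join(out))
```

Execution trace: 'J' (try body) → 'M' (finally) → 'U' (outer except IndexError) → 'Q' (after the try/except). Output: JMUQ

Answer: JMUQ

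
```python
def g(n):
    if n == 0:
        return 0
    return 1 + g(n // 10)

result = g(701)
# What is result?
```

Count of digits of 701: 3

Answer: 3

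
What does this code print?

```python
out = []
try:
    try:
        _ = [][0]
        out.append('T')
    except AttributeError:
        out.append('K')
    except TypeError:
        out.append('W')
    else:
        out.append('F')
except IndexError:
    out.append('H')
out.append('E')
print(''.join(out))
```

Execution trace: 'H' (outer except IndexError) → 'E' (after the try/except). Output: HE

Answer: HE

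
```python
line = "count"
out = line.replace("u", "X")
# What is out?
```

Trace:
`line = "count"` → line = 'count'
`out = line.replace("u", "X")` → out = 'coXnt'
So out = 'coXnt'

Answer: 'coXnt'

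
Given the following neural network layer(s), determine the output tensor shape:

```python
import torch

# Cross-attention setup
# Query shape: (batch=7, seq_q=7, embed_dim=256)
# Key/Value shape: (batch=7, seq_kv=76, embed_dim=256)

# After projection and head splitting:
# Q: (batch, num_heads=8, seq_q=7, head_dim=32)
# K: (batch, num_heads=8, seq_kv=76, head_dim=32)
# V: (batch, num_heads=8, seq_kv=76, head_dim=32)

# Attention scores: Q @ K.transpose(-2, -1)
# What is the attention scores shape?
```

Input: (7, 7, 256) -> Output: (7, 8, 7, 76)

Answer: (7, 8, 7, 76)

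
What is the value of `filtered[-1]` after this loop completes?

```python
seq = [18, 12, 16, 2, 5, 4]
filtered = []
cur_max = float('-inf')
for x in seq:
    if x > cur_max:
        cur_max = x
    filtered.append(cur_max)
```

Running max ends at 18
`filtered` takes the values: [] → [18] → [18, 18] → [18, 18, 18] → [18, 18, 18, 18] → [18, 18, 18, 18, 18] → [18, 18, 18, 18, 18, 18]
So `filtered[-1]` = 18

Answer: 18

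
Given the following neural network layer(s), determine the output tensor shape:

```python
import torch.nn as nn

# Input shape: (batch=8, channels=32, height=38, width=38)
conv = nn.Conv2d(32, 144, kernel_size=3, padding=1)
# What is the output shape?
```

Input: (8, 32, 38, 38) -> Output: (8, 144, 38, 38)

Answer: (8, 144, 38, 38)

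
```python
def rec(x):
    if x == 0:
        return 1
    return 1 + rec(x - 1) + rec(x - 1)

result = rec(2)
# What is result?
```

rec(x) = 1 + 2·rec(x-1), rec(0)=1. Closed form: (1+1)·2^2 - 1 = 7.

Answer: 7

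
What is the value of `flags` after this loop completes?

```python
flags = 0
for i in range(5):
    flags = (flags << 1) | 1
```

Build 5 consecutive 1-bits: 0b11111
`flags` takes the values: 0 → 1 → 3 → 7 → 15 → 31

Answer: 31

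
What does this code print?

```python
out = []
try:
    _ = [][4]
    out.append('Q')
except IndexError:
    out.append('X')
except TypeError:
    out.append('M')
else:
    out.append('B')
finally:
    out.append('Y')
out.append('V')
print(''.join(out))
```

Execution trace: 'X' (except IndexError) → 'Y' (finally) → 'V' (after the try/except). Output: XYV

Answer: XYV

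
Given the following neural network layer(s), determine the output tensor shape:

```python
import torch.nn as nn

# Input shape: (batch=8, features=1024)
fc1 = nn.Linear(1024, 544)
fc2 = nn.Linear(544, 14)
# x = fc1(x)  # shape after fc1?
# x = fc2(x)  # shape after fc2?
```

Input: (8, 1024) -> after fc1: (8, 544) -> Output: (8, 14)

Answer: (8, 14)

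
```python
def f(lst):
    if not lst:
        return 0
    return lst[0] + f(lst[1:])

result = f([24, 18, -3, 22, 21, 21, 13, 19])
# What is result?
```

24 + 18 + (-3) + 22 + 21 + 21 + 13 + 19 + 0 = 135

Answer: 135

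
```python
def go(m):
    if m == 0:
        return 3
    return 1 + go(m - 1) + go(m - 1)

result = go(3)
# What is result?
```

go(m) = 1 + 2·go(m-1), go(0)=3. Closed form: (3+1)·2^3 - 1 = 31.

Answer: 31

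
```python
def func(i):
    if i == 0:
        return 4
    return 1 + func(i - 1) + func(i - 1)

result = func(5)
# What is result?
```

func(i) = 1 + 2·func(i-1), func(0)=4. Closed form: (4+1)·2^5 - 1 = 159.

Answer: 159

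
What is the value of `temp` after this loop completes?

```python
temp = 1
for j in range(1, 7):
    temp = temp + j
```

Start at 1, add 1 through 6
`temp` takes the values: 1 → 2 → 4 → 7 → 11 → 16 → 22

Answer: 22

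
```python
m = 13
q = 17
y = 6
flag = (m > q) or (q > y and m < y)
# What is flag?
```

Trace:
`m = 13` → m = 13
`q = 17` → q = 17
`y = 6` → y = 6
`flag = (m > q) or (q > y and m < y)` → flag = False
So flag = False

Answer: False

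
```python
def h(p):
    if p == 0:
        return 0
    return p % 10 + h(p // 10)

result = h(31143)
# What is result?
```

Sum of digits of 31143: 3 + 4 + 1 + 1 + 3 = 12

Answer: 12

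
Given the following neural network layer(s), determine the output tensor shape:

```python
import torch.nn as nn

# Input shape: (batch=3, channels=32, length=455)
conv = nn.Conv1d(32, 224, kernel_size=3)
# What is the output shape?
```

Input: (3, 32, 455) -> Output: (3, 224, 453)

Answer: (3, 224, 453)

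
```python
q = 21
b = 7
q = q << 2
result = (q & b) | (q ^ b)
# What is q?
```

Trace:
`q = 21` → q = 21
`b = 7` → b = 7
`q = q << 2` → q = 84
`result = (q & b) | (q ^ b)` → result = 87
So q = 84

Answer: 84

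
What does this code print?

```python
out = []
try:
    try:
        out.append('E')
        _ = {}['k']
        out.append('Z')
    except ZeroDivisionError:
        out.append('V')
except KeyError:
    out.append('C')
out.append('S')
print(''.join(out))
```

Execution trace: 'E' (try body) → 'C' (outer except KeyError) → 'S' (after the try/except). Output: ECS

Answer: ECS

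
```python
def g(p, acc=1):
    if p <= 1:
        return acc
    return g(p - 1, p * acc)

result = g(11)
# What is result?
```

Accumulator trace (n, acc): (11, 1) -> (10, 11) -> (9, 110) -> (8, 990) -> (7, 7920) -> (6, 55440) -> (5, 332640) -> (4, 1663200) -> (3, 6652800) -> (2, 19958400) -> (1, 39916800) -> return 39916800

Answer: 39916800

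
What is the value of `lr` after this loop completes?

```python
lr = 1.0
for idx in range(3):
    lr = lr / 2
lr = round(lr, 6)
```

Halving LR 3 times: 1 / 2^3
`lr` takes the values: 1.0 → 0.5 → 0.25 → 0.125

Answer: 0.125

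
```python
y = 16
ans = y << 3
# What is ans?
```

Trace:
`y = 16` → y = 16
`ans = y << 3` → ans = 128
So ans = 128

Answer: 128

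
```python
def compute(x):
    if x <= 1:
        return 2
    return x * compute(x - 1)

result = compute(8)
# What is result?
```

compute(8) = 8 * 7 * 6 * 5 * 4 * 3 * 2 * 2 = 80640

Answer: 80640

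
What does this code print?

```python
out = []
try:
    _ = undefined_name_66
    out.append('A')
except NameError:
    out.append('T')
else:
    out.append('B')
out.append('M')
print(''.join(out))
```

Execution trace: 'T' (except NameError) → 'M' (after the try/except). Output: TM

Answer: TM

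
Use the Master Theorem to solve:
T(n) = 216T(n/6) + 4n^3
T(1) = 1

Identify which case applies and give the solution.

a=216, b=6, f(n)=4n^3. log_6(216) = 3. Since c=3 = 3, Case 2 applies: T(n) = Θ(n^log_b(a) · log n) = O(n^3 log n).

Answer: O(n^3 log n) - Case 2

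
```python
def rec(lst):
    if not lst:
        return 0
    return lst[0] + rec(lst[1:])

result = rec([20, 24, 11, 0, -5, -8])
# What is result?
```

20 + 24 + 11 + 0 + (-5) + (-8) + 0 = 42

Answer: 42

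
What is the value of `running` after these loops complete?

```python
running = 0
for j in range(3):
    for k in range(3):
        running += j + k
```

Sum of all j+k for j,k in 3x3
`running` takes the values: 0 → 1 → 3 → 4 → 6 → 9 → 11 → 14 → 18

Answer: 18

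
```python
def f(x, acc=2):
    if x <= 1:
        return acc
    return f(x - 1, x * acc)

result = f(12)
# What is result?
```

Accumulator trace (n, acc): (12, 2) -> (11, 24) -> (10, 264) -> (9, 2640) -> (8, 23760) -> (7, 190080) -> (6, 1330560) -> (5, 7983360) -> (4, 39916800) -> (3, 159667200) -> (2, 479001600) -> (1, 958003200) -> return 958003200

Answer: 958003200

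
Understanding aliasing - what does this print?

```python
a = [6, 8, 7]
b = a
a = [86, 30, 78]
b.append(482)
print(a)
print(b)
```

Key concept: rebinding vs mutation: a is rebound to a new list, b still points at the original.
Step by step:
`a = [6, 8, 7]` → a = [6, 8, 7]
`b = a` → b = [6, 8, 7] (same object as a)
`a = [86, 30, 78]` → a = [86, 30, 78]
`b.append(482)` → b = [6, 8, 7, 482]
`print(a)` → prints [86, 30, 78]
`print(b)` → prints [6, 8, 7, 482]

Answer:
[86, 30, 78]
[6, 8, 7, 482]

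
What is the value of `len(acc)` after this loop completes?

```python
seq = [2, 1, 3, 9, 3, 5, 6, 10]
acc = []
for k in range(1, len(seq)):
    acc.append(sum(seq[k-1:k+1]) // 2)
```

Number of 2-element averages
`acc` takes the values: [] → [1] → [1, 2] → [1, 2, 6] → [1, 2, 6, 6] → [1, 2, 6, 6, 4] → [1, 2, 6, 6, 4, 5] → [1, 2, 6, 6, 4, 5, 8]
So `len(acc)` = 7

Answer: 7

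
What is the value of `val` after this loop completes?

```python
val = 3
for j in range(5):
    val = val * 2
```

Multiply by 2, 5 times: 3 * 2^5 = 96
`val` takes the values: 3 → 6 → 12 → 24 → 48 → 96

Answer: 96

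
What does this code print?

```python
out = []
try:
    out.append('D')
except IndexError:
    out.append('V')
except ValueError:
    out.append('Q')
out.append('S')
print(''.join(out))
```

Execution trace: 'D' (try body, no exception) → 'S' (after the try/except). Output: DS

Answer: DS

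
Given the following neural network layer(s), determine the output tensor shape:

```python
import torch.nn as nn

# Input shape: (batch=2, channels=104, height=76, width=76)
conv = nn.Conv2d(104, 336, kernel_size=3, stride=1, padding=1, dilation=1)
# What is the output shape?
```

Input: (2, 104, 76, 76) -> Output: (2, 336, 76, 76)

Answer: (2, 336, 76, 76)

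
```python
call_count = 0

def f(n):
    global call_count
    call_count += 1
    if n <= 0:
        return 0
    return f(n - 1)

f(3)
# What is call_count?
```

Linear recursion stepping by 1: 4 calls from n=3 down to ≤0.

Answer: 4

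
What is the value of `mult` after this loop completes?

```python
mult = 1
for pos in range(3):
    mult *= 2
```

2^3 = 8
`mult` takes the values: 1 → 2 → 4 → 8

Answer: 8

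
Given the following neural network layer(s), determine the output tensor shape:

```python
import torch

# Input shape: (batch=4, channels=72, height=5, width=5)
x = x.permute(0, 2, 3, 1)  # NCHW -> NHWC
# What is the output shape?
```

Input: (4, 72, 5, 5) -> Output: (4, 5, 5, 72)

Answer: (4, 5, 5, 72)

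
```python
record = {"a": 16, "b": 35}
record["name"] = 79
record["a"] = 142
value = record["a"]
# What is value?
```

Trace:
`record = {"a": 16, "b": 35}` → record = {'a': 16, 'b': 35}
`record["name"] = 79` → record = {'a': 16, 'b': 35, 'name': 79}
`record["a"] = 142` → record = {'a': 142, 'b': 35, 'name': 79}
`value = record["a"]` → value = 142
So value = 142

Answer: 142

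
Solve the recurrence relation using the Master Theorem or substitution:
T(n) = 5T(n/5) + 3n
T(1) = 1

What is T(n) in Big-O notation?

By Master Theorem: a=5, b=5, f(n)=3n. Since log_5(5) = 1 and f(n) = Θ(n^1), Case 2 applies. T(n) = O(n log n).

Answer: O(n log n)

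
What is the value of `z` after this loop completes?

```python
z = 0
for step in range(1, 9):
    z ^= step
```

XOR of 1 to 8
`z` takes the values: 0 → 1 → 3 → 0 → 4 → 1 → 7 → 0 → 8

Answer: 8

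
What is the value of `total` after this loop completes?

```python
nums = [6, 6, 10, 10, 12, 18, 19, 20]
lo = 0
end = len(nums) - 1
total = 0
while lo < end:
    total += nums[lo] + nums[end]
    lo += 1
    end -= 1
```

Sum of pairs from ends
`total` takes the values: 0 → 26 → 51 → 79 → 101

Answer: 101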